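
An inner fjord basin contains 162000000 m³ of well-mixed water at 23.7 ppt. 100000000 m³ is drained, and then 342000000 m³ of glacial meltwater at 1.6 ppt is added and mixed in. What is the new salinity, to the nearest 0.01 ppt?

4.99 ppt

Remaining after removal: 62,000,000 m³ at 23.7 ppt (salt = 1,469,400,000)
After addition: salt = 1,469,400,000 + 342,000,000×1.6 = 2,016,600,000; volume = 404,000,000 m³
S = 2,016,600,000 / 404,000,000 = 4.9916 ppt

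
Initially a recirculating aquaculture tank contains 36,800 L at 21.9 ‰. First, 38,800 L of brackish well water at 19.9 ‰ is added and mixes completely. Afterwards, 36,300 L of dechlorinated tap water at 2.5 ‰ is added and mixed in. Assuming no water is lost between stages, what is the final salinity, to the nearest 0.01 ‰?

By conservation of dissolved salt,
Initial salt = 36,800×21.9 = 805,920
After stage 1: salt = 805,920 + 38,800×19.9 = 1,578,040; volume = 75,600 L; S = 20.874 ‰
After stage 2: salt = 1,578,040 + 36,300×2.5 = 1,668,790; volume = 111,900 L
S = 1,668,790 / 111,900 = 14.9132 ‰

14.91 ‰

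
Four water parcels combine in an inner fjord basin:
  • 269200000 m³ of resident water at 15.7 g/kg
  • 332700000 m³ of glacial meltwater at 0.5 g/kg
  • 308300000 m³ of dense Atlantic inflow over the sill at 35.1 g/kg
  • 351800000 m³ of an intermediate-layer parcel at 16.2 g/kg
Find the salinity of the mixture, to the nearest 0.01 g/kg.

16.57 g/kg

Mass of salt is conserved:
salt = 269,200,000×15.7 + 332,700,000×0.5 + 308,300,000×35.1 + 351,800,000×16.2 = 4,226,440,000 + 166,350,000 + 10,821,330,000 + 5,699,160,000 = 20,913,280,000
volume = 269,200,000 + 332,700,000 + 308,300,000 + 351,800,000 = 1,262,000,000 m³
S = 20,913,280,000 / 1,262,000,000 = 16.5715 g/kg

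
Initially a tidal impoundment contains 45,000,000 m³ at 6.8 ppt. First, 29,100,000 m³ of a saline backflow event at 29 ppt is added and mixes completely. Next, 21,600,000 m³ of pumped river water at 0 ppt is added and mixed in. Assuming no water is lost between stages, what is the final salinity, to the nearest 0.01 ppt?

12.02 ppt

Mass of salt is conserved:
Initial salt = 45,000,000×6.8 = 306,000,000
After stage 1: salt = 306,000,000 + 29,100,000×29 = 1,149,900,000; volume = 74,100,000 m³; S = 15.518 ppt
After stage 2: salt = 1,149,900,000 + 21,600,000×0 = 1,149,900,000; volume = 95,700,000 m³
S = 1,149,900,000 / 95,700,000 = 12.0157 ppt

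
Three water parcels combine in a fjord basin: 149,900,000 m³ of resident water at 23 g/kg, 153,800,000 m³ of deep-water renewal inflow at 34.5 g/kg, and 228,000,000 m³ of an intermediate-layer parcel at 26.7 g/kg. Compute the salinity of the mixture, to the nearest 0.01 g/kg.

27.91 g/kg

By conservation of dissolved salt,
salt = 149,900,000×23 + 153,800,000×34.5 + 228,000,000×26.7 = 3,447,700,000 + 5,306,100,000 + 6,087,600,000 = 14,841,400,000
volume = 149,900,000 + 153,800,000 + 228,000,000 = 531,700,000 m³
S = 14,841,400,000 / 531,700,000 = 27.9131 g/kg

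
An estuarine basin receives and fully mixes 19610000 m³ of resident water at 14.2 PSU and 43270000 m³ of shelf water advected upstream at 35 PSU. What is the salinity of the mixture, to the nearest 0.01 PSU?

Weighted by volume,
salt = 19,610,000×14.2 + 43,270,000×35 = 278,462,000 + 1,514,450,000 = 1,792,912,000
volume = 19,610,000 + 43,270,000 = 62,880,000 m³
S = 1,792,912,000 / 62,880,000 = 28.5132 PSU

28.51 PSU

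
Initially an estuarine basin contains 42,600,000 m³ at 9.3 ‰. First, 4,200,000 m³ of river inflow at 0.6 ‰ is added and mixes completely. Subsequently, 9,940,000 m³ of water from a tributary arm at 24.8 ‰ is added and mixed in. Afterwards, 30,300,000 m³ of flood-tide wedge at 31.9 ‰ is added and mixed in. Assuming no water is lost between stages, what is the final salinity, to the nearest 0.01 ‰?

18.52 ‰

Salt balance:
Initial salt = 42,600,000×9.3 = 396,180,000
After stage 1: salt = 396,180,000 + 4,200,000×0.6 = 398,700,000; volume = 46,800,000 m³; S = 8.519 ‰
After stage 2: salt = 398,700,000 + 9,940,000×24.8 = 645,212,000; volume = 56,740,000 m³; S = 11.371 ‰
After stage 3: salt = 645,212,000 + 30,300,000×31.9 = 1,611,782,000; volume = 87,040,000 m³
S = 1,611,782,000 / 87,040,000 = 18.5177 ‰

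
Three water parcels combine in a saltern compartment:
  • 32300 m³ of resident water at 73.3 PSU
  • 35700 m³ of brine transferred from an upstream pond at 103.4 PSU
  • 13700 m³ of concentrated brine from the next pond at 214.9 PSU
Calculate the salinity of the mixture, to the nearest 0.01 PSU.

110.20 PSU

Salt balance:
salt = 32,300×73.3 + 35,700×103.4 + 13,700×214.9 = 2,367,590 + 3,691,380 + 2,944,130 = 9,003,100
volume = 32,300 + 35,700 + 13,700 = 81,700 m³
S = 9,003,100 / 81,700 = 110.1971 PSU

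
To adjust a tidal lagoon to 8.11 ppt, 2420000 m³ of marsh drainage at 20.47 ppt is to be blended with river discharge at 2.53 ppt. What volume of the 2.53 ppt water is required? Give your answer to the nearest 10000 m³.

5360000 m³

Salt balance: 2,420,000×20.47 + V×2.53 = (2,420,000+V)×8.11
49,537,400 + 2.53V = 19,626,200 + 8.11V
29,911,200 = 5.58V
V = 5,360,430.11 m³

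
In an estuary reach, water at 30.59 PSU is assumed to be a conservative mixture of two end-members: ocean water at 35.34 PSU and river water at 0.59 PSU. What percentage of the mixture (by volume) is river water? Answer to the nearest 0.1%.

13.7%

Let f be the freshwater fraction. Salt balance per unit volume:
f×0.59 + (1−f)×35.34 = 30.59
f = (35.34 − 30.59) / (35.34 − 0.59) = 4.75/34.75 = 0.1367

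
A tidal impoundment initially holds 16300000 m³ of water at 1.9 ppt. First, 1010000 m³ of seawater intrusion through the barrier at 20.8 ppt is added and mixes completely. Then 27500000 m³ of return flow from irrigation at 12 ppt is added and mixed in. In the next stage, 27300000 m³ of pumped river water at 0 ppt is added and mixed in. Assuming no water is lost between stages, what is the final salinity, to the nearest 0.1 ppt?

5.3 ppt

Mass of salt is conserved:
Initial salt = 16,300,000×1.9 = 30,970,000
After stage 1: salt = 30,970,000 + 1,010,000×20.8 = 51,978,000; volume = 17,310,000 m³; S = 3.003 ppt
After stage 2: salt = 51,978,000 + 27,500,000×12 = 381,978,000; volume = 44,810,000 m³; S = 8.524 ppt
After stage 3: salt = 381,978,000 + 27,300,000×0 = 381,978,000; volume = 72,110,000 m³
S = 381,978,000 / 72,110,000 = 5.2972 ppt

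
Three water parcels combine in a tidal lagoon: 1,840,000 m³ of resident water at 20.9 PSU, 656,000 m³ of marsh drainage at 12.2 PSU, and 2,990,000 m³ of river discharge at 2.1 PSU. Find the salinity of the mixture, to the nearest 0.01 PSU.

9.61 PSU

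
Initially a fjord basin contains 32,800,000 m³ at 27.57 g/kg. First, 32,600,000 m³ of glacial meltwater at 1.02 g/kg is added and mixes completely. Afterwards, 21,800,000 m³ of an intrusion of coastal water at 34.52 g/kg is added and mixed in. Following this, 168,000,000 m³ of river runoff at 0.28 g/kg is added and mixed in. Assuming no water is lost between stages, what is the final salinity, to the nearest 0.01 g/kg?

Conserving salt mass:
Initial salt = 32,800,000×27.57 = 904,296,000
After stage 1: salt = 904,296,000 + 32,600,000×1.02 = 937,548,000; volume = 65,400,000 m³; S = 14.336 g/kg
After stage 2: salt = 937,548,000 + 21,800,000×34.52 = 1,690,084,000; volume = 87,200,000 m³; S = 19.382 g/kg
After stage 3: salt = 1,690,084,000 + 168,000,000×0.28 = 1,737,124,000; volume = 255,200,000 m³
S = 1,737,124,000 / 255,200,000 = 6.8069 g/kg

6.81 g/kg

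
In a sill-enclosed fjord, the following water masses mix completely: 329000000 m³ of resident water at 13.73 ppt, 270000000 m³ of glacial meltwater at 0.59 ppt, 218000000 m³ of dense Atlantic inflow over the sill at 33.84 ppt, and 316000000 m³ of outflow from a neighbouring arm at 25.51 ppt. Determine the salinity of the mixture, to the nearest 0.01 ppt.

17.75 ppt

Salt balance:
salt = 329,000,000×13.73 + 270,000,000×0.59 + 218,000,000×33.84 + 316,000,000×25.51 = 4,517,170,000 + 159,300,000 + 7,377,120,000 + 8,061,160,000 = 20,114,750,000
volume = 329,000,000 + 270,000,000 + 218,000,000 + 316,000,000 = 1,133,000,000 m³
S = 20,114,750,000 / 1,133,000,000 = 17.7535 ppt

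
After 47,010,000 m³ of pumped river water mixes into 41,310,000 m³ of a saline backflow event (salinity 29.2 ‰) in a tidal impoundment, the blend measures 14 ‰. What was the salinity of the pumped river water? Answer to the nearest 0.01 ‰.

0.64 ‰

Salt balance: 41,310,000×29.2 + 47,010,000×S = 88,320,000×14
1,206,252,000 + 47,010,000·S = 1,236,480,000
S = (1,236,480,000 − 1,206,252,000) / 47,010,000 = 0.643 ‰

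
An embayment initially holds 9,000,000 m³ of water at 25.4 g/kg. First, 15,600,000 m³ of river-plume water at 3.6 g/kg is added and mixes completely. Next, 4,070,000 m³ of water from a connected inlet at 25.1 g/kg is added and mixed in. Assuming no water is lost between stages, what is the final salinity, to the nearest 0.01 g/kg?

Salt balance:
Initial salt = 9,000,000×25.4 = 228,600,000
After stage 1: salt = 228,600,000 + 15,600,000×3.6 = 284,760,000; volume = 24,600,000 m³; S = 11.576 g/kg
After stage 2: salt = 284,760,000 + 4,070,000×25.1 = 386,917,000; volume = 28,670,000 m³
S = 386,917,000 / 28,670,000 = 13.4955 g/kg

13.50 g/kg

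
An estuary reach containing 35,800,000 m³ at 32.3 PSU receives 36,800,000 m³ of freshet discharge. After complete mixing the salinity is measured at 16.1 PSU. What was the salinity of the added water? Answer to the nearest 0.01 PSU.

0.34 PSU

Salt balance: 35,800,000×32.3 + 36,800,000×S = 72,600,000×16.1
1,156,340,000 + 36,800,000·S = 1,168,860,000
S = (1,168,860,000 − 1,156,340,000) / 36,800,000 = 0.3402 PSU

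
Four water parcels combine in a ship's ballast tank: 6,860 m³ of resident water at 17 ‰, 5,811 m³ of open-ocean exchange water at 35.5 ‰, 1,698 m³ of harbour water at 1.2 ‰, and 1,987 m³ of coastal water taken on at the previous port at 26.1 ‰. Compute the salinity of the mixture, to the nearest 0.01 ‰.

23.04 ‰

Salt balance:
salt = 6,860×17 + 5,811×35.5 + 1,698×1.2 + 1,987×26.1 = 116,620 + 206,290.5 + 2,037.6 + 51,860.7 = 376,808.8
volume = 6,860 + 5,811 + 1,698 + 1,987 = 16,356 m³
S = 376,808.8 / 16,356 = 23.038 ‰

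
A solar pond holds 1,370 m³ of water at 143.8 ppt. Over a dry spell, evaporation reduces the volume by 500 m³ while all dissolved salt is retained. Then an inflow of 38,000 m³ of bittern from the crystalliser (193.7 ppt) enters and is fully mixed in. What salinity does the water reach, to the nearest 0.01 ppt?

After evaporation: salt = 1,370×143.8 = 197,006; volume = 1,370 − 500 = 870 m³
After mixing: salt = 197,006 + 38,000×193.7 = 7,557,606; volume = 870 + 38,000 = 38,870 m³
S = 7,557,606 / 38,870 = 194.4329 ppt

194.43 ppt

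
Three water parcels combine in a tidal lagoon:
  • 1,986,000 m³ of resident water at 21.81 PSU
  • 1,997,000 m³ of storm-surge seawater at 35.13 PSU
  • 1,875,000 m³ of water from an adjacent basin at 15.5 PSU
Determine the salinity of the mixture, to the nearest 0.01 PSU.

24.33 PSU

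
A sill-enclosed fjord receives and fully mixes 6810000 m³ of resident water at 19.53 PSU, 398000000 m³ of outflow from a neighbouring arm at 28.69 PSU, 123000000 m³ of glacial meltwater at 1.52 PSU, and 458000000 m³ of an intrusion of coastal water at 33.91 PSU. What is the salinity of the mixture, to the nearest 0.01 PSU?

Mass of salt is conserved:
salt = 6,810,000×19.53 + 398,000,000×28.69 + 123,000,000×1.52 + 458,000,000×33.91 = 132,999,300 + 11,418,620,000 + 186,960,000 + 15,530,780,000 = 27,269,359,300
volume = 6,810,000 + 398,000,000 + 123,000,000 + 458,000,000 = 985,810,000 m³
S = 27,269,359,300 / 985,810,000 = 27.6619 PSU

27.66 PSU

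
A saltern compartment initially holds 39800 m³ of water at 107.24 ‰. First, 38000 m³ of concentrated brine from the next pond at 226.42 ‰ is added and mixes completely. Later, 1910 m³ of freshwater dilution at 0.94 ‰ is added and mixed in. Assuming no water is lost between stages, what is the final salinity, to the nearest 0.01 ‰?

Salt balance:
Initial salt = 39,800×107.24 = 4,268,152
After stage 1: salt = 4,268,152 + 38,000×226.42 = 12,872,112; volume = 77,800 m³; S = 165.451 ‰
After stage 2: salt = 12,872,112 + 1,910×0.94 = 12,873,907.4; volume = 79,710 m³
S = 12,873,907.4 / 79,710 = 161.5093 ‰

161.51 ‰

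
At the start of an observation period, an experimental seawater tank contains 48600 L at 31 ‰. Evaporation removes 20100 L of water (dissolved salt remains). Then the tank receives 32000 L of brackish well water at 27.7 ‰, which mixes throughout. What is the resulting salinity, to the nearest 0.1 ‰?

After evaporation: salt = 48,600×31 = 1,506,600; volume = 48,600 − 20,100 = 28,500 L
After mixing: salt = 1,506,600 + 32,000×27.7 = 2,393,000; volume = 28,500 + 32,000 = 60,500 L
S = 2,393,000 / 60,500 = 39.5537 ‰

39.6 ‰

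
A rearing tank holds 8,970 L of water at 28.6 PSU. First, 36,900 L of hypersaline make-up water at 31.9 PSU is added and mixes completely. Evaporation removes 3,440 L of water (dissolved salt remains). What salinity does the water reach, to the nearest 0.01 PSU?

After mixing: salt = 8,970×28.6 + 36,900×31.9 = 1,433,652; volume = 45,870 L
After evaporation: salt unchanged = 1,433,652; volume = 45,870 − 3,440 = 42,430 L
S = 1,433,652 / 42,430 = 33.7886 PSU

33.79 PSU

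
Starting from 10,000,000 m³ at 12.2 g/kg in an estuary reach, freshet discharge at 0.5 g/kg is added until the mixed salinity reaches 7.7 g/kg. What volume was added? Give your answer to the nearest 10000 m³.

Salt balance: 10,000,000×12.2 + V×0.5 = (10,000,000+V)×7.7
122,000,000 + 0.5V = 77,000,000 + 7.7V
45,000,000 = 7.2V
V = 6,250,000 m³

6250000 m³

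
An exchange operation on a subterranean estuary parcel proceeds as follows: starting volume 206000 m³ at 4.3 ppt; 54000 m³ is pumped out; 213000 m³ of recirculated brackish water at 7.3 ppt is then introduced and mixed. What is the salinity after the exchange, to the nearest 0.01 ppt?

Remaining after removal: 152,000 m³ at 4.3 ppt (salt = 653,600)
After addition: salt = 653,600 + 213,000×7.3 = 2,208,500; volume = 365,000 m³
S = 2,208,500 / 365,000 = 6.0507 ppt

6.05 ppt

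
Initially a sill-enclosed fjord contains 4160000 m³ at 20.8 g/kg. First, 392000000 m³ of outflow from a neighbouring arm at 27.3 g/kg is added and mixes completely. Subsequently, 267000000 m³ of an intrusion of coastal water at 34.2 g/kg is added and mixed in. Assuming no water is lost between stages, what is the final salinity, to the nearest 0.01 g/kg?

Mass of salt is conserved:
Initial salt = 4,160,000×20.8 = 86,528,000
After stage 1: salt = 86,528,000 + 392,000,000×27.3 = 10,788,128,000; volume = 396,160,000 m³; S = 27.232 g/kg
After stage 2: salt = 10,788,128,000 + 267,000,000×34.2 = 19,919,528,000; volume = 663,160,000 m³
S = 19,919,528,000 / 663,160,000 = 30.0373 g/kg

30.04 g/kg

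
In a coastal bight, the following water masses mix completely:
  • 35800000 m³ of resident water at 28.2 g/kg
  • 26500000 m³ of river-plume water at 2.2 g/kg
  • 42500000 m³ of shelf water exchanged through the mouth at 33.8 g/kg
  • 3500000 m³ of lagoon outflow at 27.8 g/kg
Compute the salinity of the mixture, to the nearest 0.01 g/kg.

24.02 g/kg

Total salt / total volume:
salt = 35,800,000×28.2 + 26,500,000×2.2 + 42,500,000×33.8 + 3,500,000×27.8 = 1,009,560,000 + 58,300,000 + 1,436,500,000 + 97,300,000 = 2,601,660,000
volume = 35,800,000 + 26,500,000 + 42,500,000 + 3,500,000 = 108,300,000 m³
S = 2,601,660,000 / 108,300,000 = 24.0227 g/kg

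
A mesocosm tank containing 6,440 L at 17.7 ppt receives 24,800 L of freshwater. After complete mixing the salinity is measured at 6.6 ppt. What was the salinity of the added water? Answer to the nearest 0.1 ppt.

3.7 ppt

Salt balance: 6,440×17.7 + 24,800×S = 31,240×6.6
113,988 + 24,800·S = 206,184
S = (206,184 − 113,988) / 24,800 = 3.7176 ppt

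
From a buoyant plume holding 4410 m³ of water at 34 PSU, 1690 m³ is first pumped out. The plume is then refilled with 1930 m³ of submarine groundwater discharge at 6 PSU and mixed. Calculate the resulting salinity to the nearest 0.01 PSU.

Remaining after removal: 2,720 m³ at 34 PSU (salt = 92,480)
After addition: salt = 92,480 + 1,930×6 = 104,060; volume = 4,650 m³
S = 104,060 / 4,650 = 22.3785 PSU

22.38 PSU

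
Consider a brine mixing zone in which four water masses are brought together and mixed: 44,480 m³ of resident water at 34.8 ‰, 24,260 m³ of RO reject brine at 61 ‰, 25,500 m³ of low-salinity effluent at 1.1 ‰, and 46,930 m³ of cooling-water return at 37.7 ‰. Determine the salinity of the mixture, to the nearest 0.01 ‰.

34.18 ‰

By conservation of dissolved salt,
salt = 44,480×34.8 + 24,260×61 + 25,500×1.1 + 46,930×37.7 = 1,547,904 + 1,479,860 + 28,050 + 1,769,261 = 4,825,075
volume = 44,480 + 24,260 + 25,500 + 46,930 = 141,170 m³
S = 4,825,075 / 141,170 = 34.1792 ‰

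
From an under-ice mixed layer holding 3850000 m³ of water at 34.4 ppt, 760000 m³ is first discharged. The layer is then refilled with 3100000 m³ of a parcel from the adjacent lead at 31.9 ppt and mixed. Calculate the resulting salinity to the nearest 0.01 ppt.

33.15 ppt

Remaining after removal: 3,090,000 m³ at 34.4 ppt (salt = 106,296,000)
After addition: salt = 106,296,000 + 3,100,000×31.9 = 205,186,000; volume = 6,190,000 m³
S = 205,186,000 / 6,190,000 = 33.148 ppt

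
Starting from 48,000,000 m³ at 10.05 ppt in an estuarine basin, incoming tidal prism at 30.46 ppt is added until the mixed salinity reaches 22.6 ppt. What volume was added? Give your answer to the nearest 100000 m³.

76600000 m³

Salt balance: 48,000,000×10.05 + V×30.46 = (48,000,000+V)×22.6
482,400,000 + 30.46V = 1,084,800,000 + 22.6V
602,400,000 = 7.86V
V = 76,641,221.37 m³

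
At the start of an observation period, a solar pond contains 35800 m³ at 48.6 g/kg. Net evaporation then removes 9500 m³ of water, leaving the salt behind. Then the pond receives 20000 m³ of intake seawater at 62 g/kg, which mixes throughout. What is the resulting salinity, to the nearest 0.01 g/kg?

After evaporation: salt = 35,800×48.6 = 1,739,880; volume = 35,800 − 9,500 = 26,300 m³
After mixing: salt = 1,739,880 + 20,000×62 = 2,979,880; volume = 26,300 + 20,000 = 46,300 m³
S = 2,979,880 / 46,300 = 64.3603 g/kg

64.36 g/kg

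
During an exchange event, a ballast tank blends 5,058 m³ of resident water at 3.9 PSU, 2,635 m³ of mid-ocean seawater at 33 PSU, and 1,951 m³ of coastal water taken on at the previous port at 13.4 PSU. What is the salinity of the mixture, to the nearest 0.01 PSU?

Mass of salt is conserved:
salt = 5,058×3.9 + 2,635×33 + 1,951×13.4 = 19,726.2 + 86,955 + 26,143.4 = 132,824.6
volume = 5,058 + 2,635 + 1,951 = 9,644 m³
S = 132,824.6 / 9,644 = 13.7728 PSU

13.77 PSU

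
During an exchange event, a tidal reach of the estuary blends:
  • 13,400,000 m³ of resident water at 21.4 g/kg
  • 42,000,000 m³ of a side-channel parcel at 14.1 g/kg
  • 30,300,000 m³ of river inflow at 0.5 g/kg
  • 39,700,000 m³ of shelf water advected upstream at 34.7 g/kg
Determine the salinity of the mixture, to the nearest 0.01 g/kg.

18.12 g/kg

Weighted by volume,
salt = 13,400,000×21.4 + 42,000,000×14.1 + 30,300,000×0.5 + 39,700,000×34.7 = 286,760,000 + 592,200,000 + 15,150,000 + 1,377,590,000 = 2,271,700,000
volume = 13,400,000 + 42,000,000 + 30,300,000 + 39,700,000 = 125,400,000 m³
S = 2,271,700,000 / 125,400,000 = 18.1156 g/kg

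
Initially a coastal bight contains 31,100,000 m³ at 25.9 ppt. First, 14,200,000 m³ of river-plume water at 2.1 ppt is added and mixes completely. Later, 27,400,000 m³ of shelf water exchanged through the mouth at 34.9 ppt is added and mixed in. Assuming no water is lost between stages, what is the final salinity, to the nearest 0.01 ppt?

Mass of salt is conserved:
Initial salt = 31,100,000×25.9 = 805,490,000
After stage 1: salt = 805,490,000 + 14,200,000×2.1 = 835,310,000; volume = 45,300,000 m³; S = 18.44 ppt
After stage 2: salt = 835,310,000 + 27,400,000×34.9 = 1,791,570,000; volume = 72,700,000 m³
S = 1,791,570,000 / 72,700,000 = 24.6433 ppt

24.64 ppt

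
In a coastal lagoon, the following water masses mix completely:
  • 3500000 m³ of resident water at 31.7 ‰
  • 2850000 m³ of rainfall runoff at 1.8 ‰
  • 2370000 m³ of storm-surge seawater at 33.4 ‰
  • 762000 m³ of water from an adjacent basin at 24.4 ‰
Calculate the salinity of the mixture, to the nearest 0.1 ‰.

22.6 ‰

Conserving salt mass:
salt = 3,500,000×31.7 + 2,850,000×1.8 + 2,370,000×33.4 + 762,000×24.4 = 110,950,000 + 5,130,000 + 79,158,000 + 18,592,800 = 213,830,800
volume = 3,500,000 + 2,850,000 + 2,370,000 + 762,000 = 9,482,000 m³
S = 213,830,800 / 9,482,000 = 22.551 ‰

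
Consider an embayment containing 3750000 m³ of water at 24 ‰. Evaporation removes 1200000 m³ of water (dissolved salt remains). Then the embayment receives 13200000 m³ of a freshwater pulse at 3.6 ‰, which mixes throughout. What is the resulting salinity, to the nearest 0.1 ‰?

After evaporation: salt = 3,750,000×24 = 90,000,000; volume = 3,750,000 − 1,200,000 = 2,550,000 m³
After mixing: salt = 90,000,000 + 13,200,000×3.6 = 137,520,000; volume = 2,550,000 + 13,200,000 = 15,750,000 m³
S = 137,520,000 / 15,750,000 = 8.7314 ‰

8.7 ‰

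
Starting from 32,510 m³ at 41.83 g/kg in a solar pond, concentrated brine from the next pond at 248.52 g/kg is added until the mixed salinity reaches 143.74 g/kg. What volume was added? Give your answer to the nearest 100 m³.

Salt balance: 32,510×41.83 + V×248.52 = (32,510+V)×143.74
1,359,893.3 + 248.52V = 4,672,987.4 + 143.74V
3,313,094.1 = 104.78V
V = 31,619.53 m³

31600 m³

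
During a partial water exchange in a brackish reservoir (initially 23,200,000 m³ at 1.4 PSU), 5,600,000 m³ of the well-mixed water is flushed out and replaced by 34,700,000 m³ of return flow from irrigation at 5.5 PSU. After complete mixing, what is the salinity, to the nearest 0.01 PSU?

4.12 PSU

Remaining after removal: 17,600,000 m³ at 1.4 PSU (salt = 24,640,000)
After addition: salt = 24,640,000 + 34,700,000×5.5 = 215,490,000; volume = 52,300,000 m³
S = 215,490,000 / 52,300,000 = 4.1203 PSU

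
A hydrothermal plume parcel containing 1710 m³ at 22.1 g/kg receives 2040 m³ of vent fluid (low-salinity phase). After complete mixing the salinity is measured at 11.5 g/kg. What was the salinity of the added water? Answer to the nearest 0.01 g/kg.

Salt balance: 1,710×22.1 + 2,040×S = 3,750×11.5
37,791 + 2,040·S = 43,125
S = (43,125 − 37,791) / 2,040 = 2.6147 g/kg

2.61 g/kg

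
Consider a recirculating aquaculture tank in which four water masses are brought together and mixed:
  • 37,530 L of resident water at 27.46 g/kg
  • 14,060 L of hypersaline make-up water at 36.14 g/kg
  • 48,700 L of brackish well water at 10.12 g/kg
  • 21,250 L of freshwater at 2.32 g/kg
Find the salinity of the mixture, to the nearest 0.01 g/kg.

17.12 g/kg

Conserving salt mass:
salt = 37,530×27.46 + 14,060×36.14 + 48,700×10.12 + 21,250×2.32 = 1,030,573.8 + 508,128.4 + 492,844 + 49,300 = 2,080,846.2
volume = 37,530 + 14,060 + 48,700 + 21,250 = 121,540 L
S = 2,080,846.2 / 121,540 = 17.1207 g/kg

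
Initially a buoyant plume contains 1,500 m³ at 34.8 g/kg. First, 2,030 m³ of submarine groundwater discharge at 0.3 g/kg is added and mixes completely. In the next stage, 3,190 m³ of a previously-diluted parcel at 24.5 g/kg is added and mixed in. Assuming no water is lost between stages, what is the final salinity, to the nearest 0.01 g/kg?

19.49 g/kg

Weighted by volume,
Initial salt = 1,500×34.8 = 52,200
After stage 1: salt = 52,200 + 2,030×0.3 = 52,809; volume = 3,530 m³; S = 14.96 g/kg
After stage 2: salt = 52,809 + 3,190×24.5 = 130,964; volume = 6,720 m³
S = 130,964 / 6,720 = 19.4887 g/kg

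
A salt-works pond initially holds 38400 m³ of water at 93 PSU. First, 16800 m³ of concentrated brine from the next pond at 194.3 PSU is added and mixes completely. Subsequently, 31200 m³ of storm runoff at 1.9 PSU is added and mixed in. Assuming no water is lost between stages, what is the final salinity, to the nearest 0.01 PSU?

79.80 PSU

Weighted by volume,
Initial salt = 38,400×93 = 3,571,200
After stage 1: salt = 3,571,200 + 16,800×194.3 = 6,835,440; volume = 55,200 m³; S = 123.83 PSU
After stage 2: salt = 6,835,440 + 31,200×1.9 = 6,894,720; volume = 86,400 m³
S = 6,894,720 / 86,400 = 79.8 PSU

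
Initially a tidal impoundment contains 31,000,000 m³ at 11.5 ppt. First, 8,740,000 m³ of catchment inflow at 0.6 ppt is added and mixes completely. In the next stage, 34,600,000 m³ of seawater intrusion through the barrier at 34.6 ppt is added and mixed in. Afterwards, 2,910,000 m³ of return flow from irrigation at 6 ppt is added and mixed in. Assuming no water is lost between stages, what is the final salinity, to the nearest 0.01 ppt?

Conserving salt mass:
Initial salt = 31,000,000×11.5 = 356,500,000
After stage 1: salt = 356,500,000 + 8,740,000×0.6 = 361,744,000; volume = 39,740,000 m³; S = 9.103 ppt
After stage 2: salt = 361,744,000 + 34,600,000×34.6 = 1,558,904,000; volume = 74,340,000 m³; S = 20.97 ppt
After stage 3: salt = 1,558,904,000 + 2,910,000×6 = 1,576,364,000; volume = 77,250,000 m³
S = 1,576,364,000 / 77,250,000 = 20.406 ppt

20.41 ppt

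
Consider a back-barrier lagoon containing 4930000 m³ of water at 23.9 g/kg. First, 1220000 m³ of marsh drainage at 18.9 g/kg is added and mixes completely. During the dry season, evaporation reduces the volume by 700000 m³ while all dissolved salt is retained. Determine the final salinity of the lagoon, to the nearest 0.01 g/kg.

25.85 g/kg

After mixing: salt = 4,930,000×23.9 + 1,220,000×18.9 = 140,885,000; volume = 6,150,000 m³
After evaporation: salt unchanged = 140,885,000; volume = 6,150,000 − 700,000 = 5,450,000 m³
S = 140,885,000 / 5,450,000 = 25.8505 g/kg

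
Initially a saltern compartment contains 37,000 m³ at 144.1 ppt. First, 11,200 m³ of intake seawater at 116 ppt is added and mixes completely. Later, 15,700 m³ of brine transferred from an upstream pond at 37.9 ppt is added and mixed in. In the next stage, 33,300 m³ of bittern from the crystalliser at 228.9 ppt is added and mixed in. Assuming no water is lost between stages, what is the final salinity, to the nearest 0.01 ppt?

152.76 ppt

By conservation of dissolved salt,
Initial salt = 37,000×144.1 = 5,331,700
After stage 1: salt = 5,331,700 + 11,200×116 = 6,630,900; volume = 48,200 m³; S = 137.571 ppt
After stage 2: salt = 6,630,900 + 15,700×37.9 = 7,225,930; volume = 63,900 m³; S = 113.082 ppt
After stage 3: salt = 7,225,930 + 33,300×228.9 = 14,848,300; volume = 97,200 m³
S = 14,848,300 / 97,200 = 152.7603 ppt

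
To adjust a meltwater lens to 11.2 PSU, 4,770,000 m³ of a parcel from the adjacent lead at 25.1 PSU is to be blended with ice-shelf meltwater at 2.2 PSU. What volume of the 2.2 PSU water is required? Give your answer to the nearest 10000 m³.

7370000 m³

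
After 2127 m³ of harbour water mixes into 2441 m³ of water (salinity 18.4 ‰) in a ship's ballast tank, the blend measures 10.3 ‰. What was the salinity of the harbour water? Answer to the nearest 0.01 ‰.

Salt balance: 2,441×18.4 + 2,127×S = 4,568×10.3
44,914.4 + 2,127·S = 47,050.4
S = (47,050.4 − 44,914.4) / 2,127 = 1.0042 ‰

1.00 ‰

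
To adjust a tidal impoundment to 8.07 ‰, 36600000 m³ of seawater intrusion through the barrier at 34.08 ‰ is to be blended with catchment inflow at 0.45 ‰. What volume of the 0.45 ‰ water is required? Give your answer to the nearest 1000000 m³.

125000000 m³

Salt balance: 36,600,000×34.08 + V×0.45 = (36,600,000+V)×8.07
1,247,328,000 + 0.45V = 295,362,000 + 8.07V
951,966,000 = 7.62V
V = 124,929,921.26 m³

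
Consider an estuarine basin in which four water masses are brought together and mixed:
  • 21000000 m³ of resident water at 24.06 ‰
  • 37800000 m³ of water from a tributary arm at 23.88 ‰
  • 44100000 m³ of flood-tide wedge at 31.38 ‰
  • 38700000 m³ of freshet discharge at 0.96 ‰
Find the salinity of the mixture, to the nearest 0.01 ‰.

Weighted by volume,
salt = 21,000,000×24.06 + 37,800,000×23.88 + 44,100,000×31.38 + 38,700,000×0.96 = 505,260,000 + 902,664,000 + 1,383,858,000 + 37,152,000 = 2,828,934,000
volume = 21,000,000 + 37,800,000 + 44,100,000 + 38,700,000 = 141,600,000 m³
S = 2,828,934,000 / 141,600,000 = 19.9783 ‰

19.98 ‰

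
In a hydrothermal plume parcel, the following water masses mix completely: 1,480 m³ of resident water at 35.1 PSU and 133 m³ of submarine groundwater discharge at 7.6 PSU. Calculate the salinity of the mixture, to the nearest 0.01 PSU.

32.83 PSU

Mass of salt is conserved:
salt = 1,480×35.1 + 133×7.6 = 51,948 + 1,010.8 = 52,958.8
volume = 1,480 + 133 = 1,613 m³
S = 52,958.8 / 1,613 = 32.8325 PSU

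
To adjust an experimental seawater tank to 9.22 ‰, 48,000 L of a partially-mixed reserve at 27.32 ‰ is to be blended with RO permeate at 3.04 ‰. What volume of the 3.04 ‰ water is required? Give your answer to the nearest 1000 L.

Salt balance: 48,000×27.32 + V×3.04 = (48,000+V)×9.22
1,311,360 + 3.04V = 442,560 + 9.22V
868,800 = 6.18V
V = 140,582.52 L

141000 L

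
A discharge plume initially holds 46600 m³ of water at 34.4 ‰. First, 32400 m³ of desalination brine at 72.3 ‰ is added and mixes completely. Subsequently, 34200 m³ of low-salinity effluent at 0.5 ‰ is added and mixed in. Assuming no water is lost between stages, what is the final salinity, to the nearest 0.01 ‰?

35.01 ‰

By conservation of dissolved salt,
Initial salt = 46,600×34.4 = 1,603,040
After stage 1: salt = 1,603,040 + 32,400×72.3 = 3,945,560; volume = 79,000 m³; S = 49.944 ‰
After stage 2: salt = 3,945,560 + 34,200×0.5 = 3,962,660; volume = 113,200 m³
S = 3,962,660 / 113,200 = 35.0058 ‰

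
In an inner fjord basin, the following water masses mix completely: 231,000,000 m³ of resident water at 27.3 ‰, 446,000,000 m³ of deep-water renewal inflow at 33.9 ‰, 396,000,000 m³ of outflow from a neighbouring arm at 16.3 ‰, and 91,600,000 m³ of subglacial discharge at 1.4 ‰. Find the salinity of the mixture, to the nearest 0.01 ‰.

24.05 ‰

Conserving salt mass:
salt = 231,000,000×27.3 + 446,000,000×33.9 + 396,000,000×16.3 + 91,600,000×1.4 = 6,306,300,000 + 15,119,400,000 + 6,454,800,000 + 128,240,000 = 28,008,740,000
volume = 231,000,000 + 446,000,000 + 396,000,000 + 91,600,000 = 1,164,600,000 m³
S = 28,008,740,000 / 1,164,600,000 = 24.0501 ‰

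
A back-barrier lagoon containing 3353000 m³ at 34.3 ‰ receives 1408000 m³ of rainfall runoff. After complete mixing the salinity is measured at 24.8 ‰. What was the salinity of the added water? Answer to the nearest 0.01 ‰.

Salt balance: 3,353,000×34.3 + 1,408,000×S = 4,761,000×24.8
115,007,900 + 1,408,000·S = 118,072,800
S = (118,072,800 − 115,007,900) / 1,408,000 = 2.1768 ‰

2.18 ‰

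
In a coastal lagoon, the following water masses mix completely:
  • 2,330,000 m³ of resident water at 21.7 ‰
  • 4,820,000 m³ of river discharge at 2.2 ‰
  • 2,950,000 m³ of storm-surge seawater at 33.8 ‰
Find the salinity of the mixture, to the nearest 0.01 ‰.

Conserving salt mass:
salt = 2,330,000×21.7 + 4,820,000×2.2 + 2,950,000×33.8 = 50,561,000 + 10,604,000 + 99,710,000 = 160,875,000
volume = 2,330,000 + 4,820,000 + 2,950,000 = 10,100,000 m³
S = 160,875,000 / 10,100,000 = 15.9282 ‰

15.93 ‰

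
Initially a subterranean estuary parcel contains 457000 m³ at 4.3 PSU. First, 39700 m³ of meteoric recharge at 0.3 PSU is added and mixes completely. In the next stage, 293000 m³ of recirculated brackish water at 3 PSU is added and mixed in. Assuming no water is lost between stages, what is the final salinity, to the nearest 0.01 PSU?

3.62 PSU

Mass of salt is conserved:
Initial salt = 457,000×4.3 = 1,965,100
After stage 1: salt = 1,965,100 + 39,700×0.3 = 1,977,010; volume = 496,700 m³; S = 3.98 PSU
After stage 2: salt = 1,977,010 + 293,000×3 = 2,856,010; volume = 789,700 m³
S = 2,856,010 / 789,700 = 3.6166 PSU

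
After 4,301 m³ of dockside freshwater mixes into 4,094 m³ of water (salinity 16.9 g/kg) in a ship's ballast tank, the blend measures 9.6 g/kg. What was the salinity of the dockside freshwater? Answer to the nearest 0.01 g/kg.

2.65 g/kg

Salt balance: 4,094×16.9 + 4,301×S = 8,395×9.6
69,188.6 + 4,301·S = 80,592
S = (80,592 − 69,188.6) / 4,301 = 2.6513 g/kg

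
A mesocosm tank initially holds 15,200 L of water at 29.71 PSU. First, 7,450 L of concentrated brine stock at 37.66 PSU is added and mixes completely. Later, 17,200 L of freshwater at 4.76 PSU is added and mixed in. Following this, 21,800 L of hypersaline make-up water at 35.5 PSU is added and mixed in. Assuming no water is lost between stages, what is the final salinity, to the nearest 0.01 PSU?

Weighted by volume,
Initial salt = 15,200×29.71 = 451,592
After stage 1: salt = 451,592 + 7,450×37.66 = 732,159; volume = 22,650 L; S = 32.325 PSU
After stage 2: salt = 732,159 + 17,200×4.76 = 814,031; volume = 39,850 L; S = 20.427 PSU
After stage 3: salt = 814,031 + 21,800×35.5 = 1,587,931; volume = 61,650 L
S = 1,587,931 / 61,650 = 25.7572 PSU

25.76 PSU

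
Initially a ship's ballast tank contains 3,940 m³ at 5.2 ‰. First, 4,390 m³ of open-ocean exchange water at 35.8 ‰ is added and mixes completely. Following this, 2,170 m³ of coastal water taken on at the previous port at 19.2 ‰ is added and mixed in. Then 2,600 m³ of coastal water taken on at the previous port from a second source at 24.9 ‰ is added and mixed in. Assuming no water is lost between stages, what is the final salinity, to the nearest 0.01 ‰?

21.68 ‰

Weighted by volume,
Initial salt = 3,940×5.2 = 20,488
After stage 1: salt = 20,488 + 4,390×35.8 = 177,650; volume = 8,330 m³; S = 21.327 ‰
After stage 2: salt = 177,650 + 2,170×19.2 = 219,314; volume = 10,500 m³; S = 20.887 ‰
After stage 3: salt = 219,314 + 2,600×24.9 = 284,054; volume = 13,100 m³
S = 284,054 / 13,100 = 21.6835 ‰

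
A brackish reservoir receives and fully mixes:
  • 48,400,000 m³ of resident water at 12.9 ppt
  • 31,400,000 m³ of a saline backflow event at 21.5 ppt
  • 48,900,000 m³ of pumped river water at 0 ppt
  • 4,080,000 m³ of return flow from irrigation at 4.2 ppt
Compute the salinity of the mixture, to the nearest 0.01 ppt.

Total salt / total volume:
salt = 48,400,000×12.9 + 31,400,000×21.5 + 48,900,000×0 + 4,080,000×4.2 = 624,360,000 + 675,100,000 + 0 + 17,136,000 = 1,316,596,000
volume = 48,400,000 + 31,400,000 + 48,900,000 + 4,080,000 = 132,780,000 m³
S = 1,316,596,000 / 132,780,000 = 9.9156 ppt

9.92 ppt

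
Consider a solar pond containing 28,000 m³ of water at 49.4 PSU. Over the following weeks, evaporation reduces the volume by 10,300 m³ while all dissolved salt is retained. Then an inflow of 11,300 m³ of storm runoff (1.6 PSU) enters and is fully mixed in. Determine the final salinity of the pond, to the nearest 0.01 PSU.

After evaporation: salt = 28,000×49.4 = 1,383,200; volume = 28,000 − 10,300 = 17,700 m³
After mixing: salt = 1,383,200 + 11,300×1.6 = 1,401,280; volume = 17,700 + 11,300 = 29,000 m³
S = 1,401,280 / 29,000 = 48.32 PSU

48.32 PSU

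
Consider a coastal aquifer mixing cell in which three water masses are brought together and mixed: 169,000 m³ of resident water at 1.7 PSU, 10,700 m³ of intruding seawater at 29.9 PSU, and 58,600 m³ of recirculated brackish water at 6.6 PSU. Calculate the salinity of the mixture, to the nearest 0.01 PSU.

4.17 PSU

By conservation of dissolved salt,
salt = 169,000×1.7 + 10,700×29.9 + 58,600×6.6 = 287,300 + 319,930 + 386,760 = 993,990
volume = 169,000 + 10,700 + 58,600 = 238,300 m³
S = 993,990 / 238,300 = 4.1712 PSU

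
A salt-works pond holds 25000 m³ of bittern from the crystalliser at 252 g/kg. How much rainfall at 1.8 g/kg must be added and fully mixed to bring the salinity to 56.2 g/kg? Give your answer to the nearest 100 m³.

90000 m³

Salt balance: 25,000×252 + V×1.8 = (25,000+V)×56.2
6,300,000 + 1.8V = 1,405,000 + 56.2V
4,895,000 = 54.4V
V = 89,981.62 m³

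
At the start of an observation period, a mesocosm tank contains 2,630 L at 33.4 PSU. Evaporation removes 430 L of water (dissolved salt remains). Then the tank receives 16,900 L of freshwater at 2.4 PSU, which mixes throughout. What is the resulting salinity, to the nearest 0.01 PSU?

6.72 PSU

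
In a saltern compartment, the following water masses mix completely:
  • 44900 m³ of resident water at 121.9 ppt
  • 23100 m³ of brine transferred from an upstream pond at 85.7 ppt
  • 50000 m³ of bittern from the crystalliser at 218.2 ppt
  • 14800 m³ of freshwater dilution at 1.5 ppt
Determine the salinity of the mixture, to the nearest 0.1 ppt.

138.4 ppt

Weighted by volume,
salt = 44,900×121.9 + 23,100×85.7 + 50,000×218.2 + 14,800×1.5 = 5,473,310 + 1,979,670 + 10,910,000 + 22,200 = 18,385,180
volume = 44,900 + 23,100 + 50,000 + 14,800 = 132,800 m³
S = 18,385,180 / 132,800 = 138.443 ppt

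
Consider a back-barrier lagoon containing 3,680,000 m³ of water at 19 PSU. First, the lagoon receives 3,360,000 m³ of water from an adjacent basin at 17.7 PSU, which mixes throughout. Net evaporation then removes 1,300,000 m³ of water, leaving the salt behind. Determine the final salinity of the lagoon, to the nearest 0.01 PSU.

After mixing: salt = 3,680,000×19 + 3,360,000×17.7 = 129,392,000; volume = 7,040,000 m³
After evaporation: salt unchanged = 129,392,000; volume = 7,040,000 − 1,300,000 = 5,740,000 m³
S = 129,392,000 / 5,740,000 = 22.5422 PSU

22.54 PSU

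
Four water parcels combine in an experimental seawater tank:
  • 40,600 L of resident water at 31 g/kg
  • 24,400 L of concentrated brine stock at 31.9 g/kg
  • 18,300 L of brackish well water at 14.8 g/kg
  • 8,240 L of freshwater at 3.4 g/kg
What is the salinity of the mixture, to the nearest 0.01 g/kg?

By conservation of dissolved salt,
salt = 40,600×31 + 24,400×31.9 + 18,300×14.8 + 8,240×3.4 = 1,258,600 + 778,360 + 270,840 + 28,016 = 2,335,816
volume = 40,600 + 24,400 + 18,300 + 8,240 = 91,540 L
S = 2,335,816 / 91,540 = 25.5169 g/kg

25.52 g/kg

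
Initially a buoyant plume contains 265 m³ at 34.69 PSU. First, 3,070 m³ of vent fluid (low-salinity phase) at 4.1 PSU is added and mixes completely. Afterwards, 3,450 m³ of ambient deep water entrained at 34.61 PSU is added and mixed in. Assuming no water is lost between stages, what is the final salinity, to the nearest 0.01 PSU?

Mass of salt is conserved:
Initial salt = 265×34.69 = 9,192.85
After stage 1: salt = 9,192.85 + 3,070×4.1 = 21,779.85; volume = 3,335 m³; S = 6.531 PSU
After stage 2: salt = 21,779.85 + 3,450×34.61 = 141,184.35; volume = 6,785 m³
S = 141,184.35 / 6,785 = 20.8083 PSU

20.81 PSU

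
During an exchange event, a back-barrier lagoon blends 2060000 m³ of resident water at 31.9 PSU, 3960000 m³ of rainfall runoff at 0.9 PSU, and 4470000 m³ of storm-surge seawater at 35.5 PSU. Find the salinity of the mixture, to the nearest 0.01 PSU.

21.73 PSU

Weighted by volume,
salt = 2,060,000×31.9 + 3,960,000×0.9 + 4,470,000×35.5 = 65,714,000 + 3,564,000 + 158,685,000 = 227,963,000
volume = 2,060,000 + 3,960,000 + 4,470,000 = 10,490,000 m³
S = 227,963,000 / 10,490,000 = 21.7315 PSU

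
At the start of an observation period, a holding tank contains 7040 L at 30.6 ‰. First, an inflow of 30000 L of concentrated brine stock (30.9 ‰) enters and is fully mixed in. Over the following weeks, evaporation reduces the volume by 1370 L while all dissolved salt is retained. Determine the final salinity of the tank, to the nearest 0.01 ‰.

32.03 ‰

After mixing: salt = 7,040×30.6 + 30,000×30.9 = 1,142,424; volume = 37,040 L
After evaporation: salt unchanged = 1,142,424; volume = 37,040 − 1,370 = 35,670 L
S = 1,142,424 / 35,670 = 32.0276 ‰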